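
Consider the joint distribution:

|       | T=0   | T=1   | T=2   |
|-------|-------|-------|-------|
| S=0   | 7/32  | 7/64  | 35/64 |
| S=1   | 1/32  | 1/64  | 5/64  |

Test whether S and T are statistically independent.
Marginal P(S) (row sums):
  P(S=0) = 7/32 + 7/64 + 35/64 = 7/8
  P(S=1) = 1/32 + 1/64 + 5/64 = 1/8
Marginal P(T) (column sums):
  P(T=0) = 7/32 + 1/32 = 1/4
  P(T=1) = 7/64 + 1/64 = 1/8
  P(T=2) = 35/64 + 5/64 = 5/8

S and T are independent iff P(S=i,T=j) = P(S=i)·P(T=j) for every cell.
  P(S=0)·P(T=0) = 7/8 × 1/4 = 7/32 = P(S=0,T=0) ✓
  P(S=0)·P(T=1) = 7/8 × 1/8 = 7/64 = P(S=0,T=1) ✓
  P(S=0)·P(T=2) = 7/8 × 5/8 = 35/64 = P(S=0,T=2) ✓
  P(S=1)·P(T=0) = 1/8 × 1/4 = 1/32 = P(S=1,T=0) ✓
  P(S=1)·P(T=1) = 1/8 × 1/8 = 1/64 = P(S=1,T=1) ✓
  P(S=1)·P(T=2) = 1/8 × 5/8 = 5/64 = P(S=1,T=2) ✓

Yes, S and T are independent: every cell factors, so I(S;T) = 0 bits.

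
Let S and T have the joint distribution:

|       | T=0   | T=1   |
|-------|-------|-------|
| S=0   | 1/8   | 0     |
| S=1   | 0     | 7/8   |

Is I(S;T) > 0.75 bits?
Marginal P(S) (row sums):
  P(S=0) = 1/8 + 0 = 1/8
  P(S=1) = 0 + 7/8 = 7/8
Marginal P(T) (column sums):
  P(T=0) = 1/8 + 0 = 1/8
  P(T=1) = 0 + 7/8 = 7/8

H(S) = -[(1/8)·log₂(1/8) + (7/8)·log₂(7/8)]
  = 0.3750 + 0.1686
  = 0.5436 bits
H(T) = -[(1/8)·log₂(1/8) + (7/8)·log₂(7/8)]
  = 0.3750 + 0.1686
  = 0.5436 bits
H(S,T) = -[(1/8)·log₂(1/8) + (7/8)·log₂(7/8)]
  = 0.3750 + 0.1686
  = 0.5436 bits

I(S;T) = H(S) + H(T) - H(S,T)
  = 0.5436 + 0.5436 - 0.5436
  = 0.5436 bits

No. I(S;T) = 0.5436 bits, which is ≤ 0.75 bits.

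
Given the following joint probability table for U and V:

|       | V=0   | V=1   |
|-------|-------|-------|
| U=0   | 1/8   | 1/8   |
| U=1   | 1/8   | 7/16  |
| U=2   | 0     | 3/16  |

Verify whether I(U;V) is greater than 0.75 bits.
Marginal P(U) (row sums):
  P(U=0) = 1/8 + 1/8 = 1/4
  P(U=1) = 1/8 + 7/16 = 9/16
  P(U=2) = 0 + 3/16 = 3/16
Marginal P(V) (column sums):
  P(V=0) = 1/8 + 1/8 + 0 = 1/4
  P(V=1) = 1/8 + 7/16 + 3/16 = 3/4

H(U) = -[(1/4)·log₂(1/4) + (9/16)·log₂(9/16) + (3/16)·log₂(3/16)]
  = 0.5000 + 0.4669 + 0.4528
  = 1.4197 bits
H(V) = -[(1/4)·log₂(1/4) + (3/4)·log₂(3/4)]
  = 0.5000 + 0.3113
  = 0.8113 bits
H(U,V) = -[(1/8)·log₂(1/8) + (1/8)·log₂(1/8) + (1/8)·log₂(1/8) + (7/16)·log₂(7/16) + (3/16)·log₂(3/16)]
  = 0.3750 + 0.3750 + 0.3750 + 0.5218 + 0.4528
  = 2.0996 bits

I(U;V) = H(U) + H(V) - H(U,V)
  = 1.4197 + 0.8113 - 2.0996
  = 0.1314 bits

No. I(U;V) = 0.1314 bits, which is ≤ 0.75 bits.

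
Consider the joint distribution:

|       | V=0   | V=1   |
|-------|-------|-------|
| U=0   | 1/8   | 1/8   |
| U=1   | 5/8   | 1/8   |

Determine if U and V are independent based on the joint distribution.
Marginal P(U) (row sums):
  P(U=0) = 1/8 + 1/8 = 1/4
  P(U=1) = 5/8 + 1/8 = 3/4
Marginal P(V) (column sums):
  P(V=0) = 1/8 + 5/8 = 3/4
  P(V=1) = 1/8 + 1/8 = 1/4

U and V are independent iff P(U=i,V=j) = P(U=i)·P(V=j) for every cell.
  P(U=0)·P(V=0) = 1/4 × 3/4 = 3/16, but P(U=0,V=0) = 1/8 ✗

No, U and V are not independent. Quantitatively, I(U;V) > 0:

H(U) = -[(1/4)·log₂(1/4) + (3/4)·log₂(3/4)]
  = 0.5000 + 0.3113
  = 0.8113 bits
H(V) = -[(3/4)·log₂(3/4) + (1/4)·log₂(1/4)]
  = 0.3113 + 0.5000
  = 0.8113 bits
H(U,V) = -[(1/8)·log₂(1/8) + (1/8)·log₂(1/8) + (5/8)·log₂(5/8) + (1/8)·log₂(1/8)]
  = 0.3750 + 0.3750 + 0.4238 + 0.3750
  = 1.5488 bits
I(U;V) = H(U) + H(V) - H(U,V) = 0.8113 + 0.8113 - 1.5488 = 0.0738 bits > 0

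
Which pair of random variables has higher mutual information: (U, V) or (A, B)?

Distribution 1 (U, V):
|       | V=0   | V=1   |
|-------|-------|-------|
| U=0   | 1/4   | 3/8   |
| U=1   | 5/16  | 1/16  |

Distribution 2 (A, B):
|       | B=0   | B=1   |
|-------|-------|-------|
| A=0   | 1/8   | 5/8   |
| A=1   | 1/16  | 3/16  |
Distribution 1 (U, V):
Marginal P(U) (row sums):
  P(U=0) = 1/4 + 3/8 = 5/8
  P(U=1) = 5/16 + 1/16 = 3/8
Marginal P(V) (column sums):
  P(V=0) = 1/4 + 5/16 = 9/16
  P(V=1) = 3/8 + 1/16 = 7/16

H(U) = -[(5/8)·log₂(5/8) + (3/8)·log₂(3/8)]
  = 0.4238 + 0.5306
  = 0.9544 bits
H(V) = -[(9/16)·log₂(9/16) + (7/16)·log₂(7/16)]
  = 0.4669 + 0.5218
  = 0.9887 bits
H(U,V) = -[(1/4)·log₂(1/4) + (3/8)·log₂(3/8) + (5/16)·log₂(5/16) + (1/16)·log₂(1/16)]
  = 0.5000 + 0.5306 + 0.5244 + 0.2500
  = 1.8050 bits

I(U;V) = H(U) + H(V) - H(U,V)
  = 0.9544 + 0.9887 - 1.8050
  = 0.1381 bits

Distribution 2 (A, B):
Marginal P(A) (row sums):
  P(A=0) = 1/8 + 5/8 = 3/4
  P(A=1) = 1/16 + 3/16 = 1/4
Marginal P(B) (column sums):
  P(B=0) = 1/8 + 1/16 = 3/16
  P(B=1) = 5/8 + 3/16 = 13/16

H(A) = -[(3/4)·log₂(3/4) + (1/4)·log₂(1/4)]
  = 0.3113 + 0.5000
  = 0.8113 bits
H(B) = -[(3/16)·log₂(3/16) + (13/16)·log₂(13/16)]
  = 0.4528 + 0.2434
  = 0.6962 bits
H(A,B) = -[(1/8)·log₂(1/8) + (5/8)·log₂(5/8) + (1/16)·log₂(1/16) + (3/16)·log₂(3/16)]
  = 0.3750 + 0.4238 + 0.2500 + 0.4528
  = 1.5016 bits

I(A;B) = H(A) + H(B) - H(A,B)
  = 0.8113 + 0.6962 - 1.5016
  = 0.0059 bits

I(U;V) = 0.1381 bits > I(A;B) = 0.0059 bits, so (U, V) has the higher mutual information (stronger dependence).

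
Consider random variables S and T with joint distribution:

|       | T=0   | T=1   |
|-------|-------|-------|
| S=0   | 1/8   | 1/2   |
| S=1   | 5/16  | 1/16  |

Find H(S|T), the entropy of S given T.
Marginal P(T) (column sums):
  P(T=0) = 1/8 + 5/16 = 7/16
  P(T=1) = 1/2 + 1/16 = 9/16

H(S|T) = -Σ P(S,T)·log₂ P(S|T), where P(S|T) = P(S,T) / P(T)
  (S=0,T=0): P(S|T) = (1/8)/(7/16) = 2/7;  -(1/8)·log₂(2/7) = 0.2259
  (S=0,T=1): P(S|T) = (1/2)/(9/16) = 8/9;  -(1/2)·log₂(8/9) = 0.0850
  (S=1,T=0): P(S|T) = (5/16)/(7/16) = 5/7;  -(5/16)·log₂(5/7) = 0.1517
  (S=1,T=1): P(S|T) = (1/16)/(9/16) = 1/9;  -(1/16)·log₂(1/9) = 0.1981
H(S|T) = 0.2259 + 0.0850 + 0.1517 + 0.1981
  = 0.6607 bits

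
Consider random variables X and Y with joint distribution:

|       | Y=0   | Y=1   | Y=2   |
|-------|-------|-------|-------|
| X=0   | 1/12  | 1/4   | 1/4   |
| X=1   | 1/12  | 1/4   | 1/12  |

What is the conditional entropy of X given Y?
Marginal P(Y) (column sums):
  P(Y=0) = 1/12 + 1/12 = 1/6
  P(Y=1) = 1/4 + 1/4 = 1/2
  P(Y=2) = 1/4 + 1/12 = 1/3

H(X|Y) = -Σ P(X,Y)·log₂ P(X|Y), where P(X|Y) = P(X,Y) / P(Y)
  (X=0,Y=0): P(X|Y) = (1/12)/(1/6) = 1/2;  -(1/12)·log₂(1/2) = 0.0833
  (X=0,Y=1): P(X|Y) = (1/4)/(1/2) = 1/2;  -(1/4)·log₂(1/2) = 0.2500
  (X=0,Y=2): P(X|Y) = (1/4)/(1/3) = 3/4;  -(1/4)·log₂(3/4) = 0.1038
  (X=1,Y=0): P(X|Y) = (1/12)/(1/6) = 1/2;  -(1/12)·log₂(1/2) = 0.0833
  (X=1,Y=1): P(X|Y) = (1/4)/(1/2) = 1/2;  -(1/4)·log₂(1/2) = 0.2500
  (X=1,Y=2): P(X|Y) = (1/12)/(1/3) = 1/4;  -(1/12)·log₂(1/4) = 0.1667
H(X|Y) = 0.0833 + 0.2500 + 0.1038 + 0.0833 + 0.2500 + 0.1667
  = 0.9371 bits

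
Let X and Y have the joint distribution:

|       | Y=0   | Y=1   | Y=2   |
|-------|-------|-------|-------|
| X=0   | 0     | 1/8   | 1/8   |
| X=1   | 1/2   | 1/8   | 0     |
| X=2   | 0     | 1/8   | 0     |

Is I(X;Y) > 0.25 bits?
Marginal P(X) (row sums):
  P(X=0) = 0 + 1/8 + 1/8 = 1/4
  P(X=1) = 1/2 + 1/8 + 0 = 5/8
  P(X=2) = 0 + 1/8 + 0 = 1/8
Marginal P(Y) (column sums):
  P(Y=0) = 0 + 1/2 + 0 = 1/2
  P(Y=1) = 1/8 + 1/8 + 1/8 = 3/8
  P(Y=2) = 1/8 + 0 + 0 = 1/8

H(X) = -[(1/4)·log₂(1/4) + (5/8)·log₂(5/8) + (1/8)·log₂(1/8)]
  = 0.5000 + 0.4238 + 0.3750
  = 1.2988 bits
H(Y) = -[(1/2)·log₂(1/2) + (3/8)·log₂(3/8) + (1/8)·log₂(1/8)]
  = 0.5000 + 0.5306 + 0.3750
  = 1.4056 bits
H(X,Y) = -[(1/8)·log₂(1/8) + (1/8)·log₂(1/8) + (1/2)·log₂(1/2) + (1/8)·log₂(1/8) + (1/8)·log₂(1/8)]
  = 0.3750 + 0.3750 + 0.5000 + 0.3750 + 0.3750
  = 2.0000 bits

I(X;Y) = H(X) + H(Y) - H(X,Y)
  = 1.2988 + 1.4056 - 2.0000
  = 0.7044 bits

Yes. I(X;Y) = 0.7044 bits, which is > 0.25 bits.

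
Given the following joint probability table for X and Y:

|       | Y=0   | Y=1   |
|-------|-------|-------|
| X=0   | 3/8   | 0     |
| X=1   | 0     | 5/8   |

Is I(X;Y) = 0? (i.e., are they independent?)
Marginal P(X) (row sums):
  P(X=0) = 3/8 + 0 = 3/8
  P(X=1) = 0 + 5/8 = 5/8
Marginal P(Y) (column sums):
  P(Y=0) = 3/8 + 0 = 3/8
  P(Y=1) = 0 + 5/8 = 5/8

X and Y are independent iff P(X=i,Y=j) = P(X=i)·P(Y=j) for every cell.
  P(X=0)·P(Y=0) = 3/8 × 3/8 = 9/64, but P(X=0,Y=0) = 3/8 ✗

No, X and Y are not independent. Quantitatively, I(X;Y) > 0:

H(X) = -[(3/8)·log₂(3/8) + (5/8)·log₂(5/8)]
  = 0.5306 + 0.4238
  = 0.9544 bits
H(Y) = -[(3/8)·log₂(3/8) + (5/8)·log₂(5/8)]
  = 0.5306 + 0.4238
  = 0.9544 bits
H(X,Y) = -[(3/8)·log₂(3/8) + (5/8)·log₂(5/8)]
  = 0.5306 + 0.4238
  = 0.9544 bits
I(X;Y) = H(X) + H(Y) - H(X,Y) = 0.9544 + 0.9544 - 0.9544 = 0.9544 bits > 0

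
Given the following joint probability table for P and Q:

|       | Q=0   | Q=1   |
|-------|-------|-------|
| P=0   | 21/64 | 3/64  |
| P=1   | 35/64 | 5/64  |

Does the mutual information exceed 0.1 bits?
Marginal P(P) (row sums):
  P(P=0) = 21/64 + 3/64 = 3/8
  P(P=1) = 35/64 + 5/64 = 5/8
Marginal P(Q) (column sums):
  P(Q=0) = 21/64 + 35/64 = 7/8
  P(Q=1) = 3/64 + 5/64 = 1/8

H(P) = -[(3/8)·log₂(3/8) + (5/8)·log₂(5/8)]
  = 0.5306 + 0.4238
  = 0.9544 bits
H(Q) = -[(7/8)·log₂(7/8) + (1/8)·log₂(1/8)]
  = 0.1686 + 0.3750
  = 0.5436 bits
H(P,Q) = -[(21/64)·log₂(21/64) + (3/64)·log₂(3/64) + (35/64)·log₂(35/64) + (5/64)·log₂(5/64)]
  = 0.5275 + 0.2070 + 0.4762 + 0.2873
  = 1.4980 bits

I(P;Q) = H(P) + H(Q) - H(P,Q)
  = 0.9544 + 0.5436 - 1.4980
  = 0.0000 bits

No. I(P;Q) = 0.0000 bits, which is ≤ 0.1 bits.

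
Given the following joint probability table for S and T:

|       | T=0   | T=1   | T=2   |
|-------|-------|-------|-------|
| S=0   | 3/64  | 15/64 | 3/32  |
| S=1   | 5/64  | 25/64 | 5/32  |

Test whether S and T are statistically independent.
Marginal P(S) (row sums):
  P(S=0) = 3/64 + 15/64 + 3/32 = 3/8
  P(S=1) = 5/64 + 25/64 + 5/32 = 5/8
Marginal P(T) (column sums):
  P(T=0) = 3/64 + 5/64 = 1/8
  P(T=1) = 15/64 + 25/64 = 5/8
  P(T=2) = 3/32 + 5/32 = 1/4

S and T are independent iff P(S=i,T=j) = P(S=i)·P(T=j) for every cell.
  P(S=0)·P(T=0) = 3/8 × 1/8 = 3/64 = P(S=0,T=0) ✓
  P(S=0)·P(T=1) = 3/8 × 5/8 = 15/64 = P(S=0,T=1) ✓
  P(S=0)·P(T=2) = 3/8 × 1/4 = 3/32 = P(S=0,T=2) ✓
  P(S=1)·P(T=0) = 5/8 × 1/8 = 5/64 = P(S=1,T=0) ✓
  P(S=1)·P(T=1) = 5/8 × 5/8 = 25/64 = P(S=1,T=1) ✓
  P(S=1)·P(T=2) = 5/8 × 1/4 = 5/32 = P(S=1,T=2) ✓

Yes, S and T are independent: every cell factors, so I(S;T) = 0 bits.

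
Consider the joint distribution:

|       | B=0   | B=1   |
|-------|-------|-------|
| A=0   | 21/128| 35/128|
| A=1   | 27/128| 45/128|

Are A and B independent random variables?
Marginal P(A) (row sums):
  P(A=0) = 21/128 + 35/128 = 7/16
  P(A=1) = 27/128 + 45/128 = 9/16
Marginal P(B) (column sums):
  P(B=0) = 21/128 + 27/128 = 3/8
  P(B=1) = 35/128 + 45/128 = 5/8

A and B are independent iff P(A=i,B=j) = P(A=i)·P(B=j) for every cell.
  P(A=0)·P(B=0) = 7/16 × 3/8 = 21/128 = P(A=0,B=0) ✓
  P(A=0)·P(B=1) = 7/16 × 5/8 = 35/128 = P(A=0,B=1) ✓
  P(A=1)·P(B=0) = 9/16 × 3/8 = 27/128 = P(A=1,B=0) ✓
  P(A=1)·P(B=1) = 9/16 × 5/8 = 45/128 = P(A=1,B=1) ✓

Yes, A and B are independent: every cell factors, so I(A;B) = 0 bits.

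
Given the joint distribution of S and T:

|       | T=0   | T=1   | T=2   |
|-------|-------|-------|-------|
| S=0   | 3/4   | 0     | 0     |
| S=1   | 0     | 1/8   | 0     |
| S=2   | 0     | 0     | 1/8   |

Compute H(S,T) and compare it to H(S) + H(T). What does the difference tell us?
Marginal P(S) (row sums):
  P(S=0) = 3/4 + 0 + 0 = 3/4
  P(S=1) = 0 + 1/8 + 0 = 1/8
  P(S=2) = 0 + 0 + 1/8 = 1/8
Marginal P(T) (column sums):
  P(T=0) = 3/4 + 0 + 0 = 3/4
  P(T=1) = 0 + 1/8 + 0 = 1/8
  P(T=2) = 0 + 0 + 1/8 = 1/8

H(S,T) = -[(3/4)·log₂(3/4) + (1/8)·log₂(1/8) + (1/8)·log₂(1/8)]
  = 0.3113 + 0.3750 + 0.3750
  = 1.0613 bits
H(S) = -[(3/4)·log₂(3/4) + (1/8)·log₂(1/8) + (1/8)·log₂(1/8)]
  = 0.3113 + 0.3750 + 0.3750
  = 1.0613 bits
H(T) = -[(3/4)·log₂(3/4) + (1/8)·log₂(1/8) + (1/8)·log₂(1/8)]
  = 0.3113 + 0.3750 + 0.3750
  = 1.0613 bits

H(S) + H(T) = 1.0613 + 1.0613 = 2.1226 bits
Difference: H(S) + H(T) - H(S,T) = 2.1226 - 1.0613 = 1.0613 bits = I(S;T)

The difference is the mutual information; it is positive here, so S and T are dependent (knowing one reduces uncertainty about the other by 1.0613 bits).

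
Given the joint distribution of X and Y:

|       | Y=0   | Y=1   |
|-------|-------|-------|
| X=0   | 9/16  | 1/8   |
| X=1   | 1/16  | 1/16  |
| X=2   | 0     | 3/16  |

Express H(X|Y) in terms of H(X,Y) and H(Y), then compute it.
H(X|Y) = H(X,Y) - H(Y)

Marginal P(Y) (column sums):
  P(Y=0) = 9/16 + 1/16 + 0 = 5/8
  P(Y=1) = 1/8 + 1/16 + 3/16 = 3/8

H(X,Y) = -[(9/16)·log₂(9/16) + (1/8)·log₂(1/8) + (1/16)·log₂(1/16) + (1/16)·log₂(1/16) + (3/16)·log₂(3/16)]
  = 0.4669 + 0.3750 + 0.2500 + 0.2500 + 0.4528
  = 1.7947 bits
H(Y) = -[(5/8)·log₂(5/8) + (3/8)·log₂(3/8)]
  = 0.4238 + 0.5306
  = 0.9544 bits

H(X|Y) = 1.7947 - 0.9544 = 0.8403 bits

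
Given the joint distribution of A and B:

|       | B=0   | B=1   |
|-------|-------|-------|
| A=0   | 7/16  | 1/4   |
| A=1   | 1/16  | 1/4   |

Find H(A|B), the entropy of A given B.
Marginal P(B) (column sums):
  P(B=0) = 7/16 + 1/16 = 1/2
  P(B=1) = 1/4 + 1/4 = 1/2

H(A|B) = -Σ P(A,B)·log₂ P(A|B), where P(A|B) = P(A,B) / P(B)
  (A=0,B=0): P(A|B) = (7/16)/(1/2) = 7/8;  -(7/16)·log₂(7/8) = 0.0843
  (A=0,B=1): P(A|B) = (1/4)/(1/2) = 1/2;  -(1/4)·log₂(1/2) = 0.2500
  (A=1,B=0): P(A|B) = (1/16)/(1/2) = 1/8;  -(1/16)·log₂(1/8) = 0.1875
  (A=1,B=1): P(A|B) = (1/4)/(1/2) = 1/2;  -(1/4)·log₂(1/2) = 0.2500
H(A|B) = 0.0843 + 0.2500 + 0.1875 + 0.2500
  = 0.7718 bits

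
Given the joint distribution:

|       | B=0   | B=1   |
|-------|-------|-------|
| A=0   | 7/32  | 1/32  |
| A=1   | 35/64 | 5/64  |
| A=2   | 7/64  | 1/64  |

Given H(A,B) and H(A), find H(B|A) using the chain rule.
From the chain rule: H(A,B) = H(A) + H(B|A)
Therefore: H(B|A) = H(A,B) - H(A)

H(A,B) = -[(7/32)·log₂(7/32) + (1/32)·log₂(1/32) + (35/64)·log₂(35/64) + (5/64)·log₂(5/64) + (7/64)·log₂(7/64) + (1/64)·log₂(1/64)]
  = 0.4796 + 0.1563 + 0.4762 + 0.2873 + 0.3492 + 0.0938
  = 1.8424 bits
Marginal P(A) (row sums):
  P(A=0) = 7/32 + 1/32 = 1/4
  P(A=1) = 35/64 + 5/64 = 5/8
  P(A=2) = 7/64 + 1/64 = 1/8
H(A) = -[(1/4)·log₂(1/4) + (5/8)·log₂(5/8) + (1/8)·log₂(1/8)]
  = 0.5000 + 0.4238 + 0.3750
  = 1.2988 bits

H(B|A) = 1.8424 - 1.2988 = 0.5436 bits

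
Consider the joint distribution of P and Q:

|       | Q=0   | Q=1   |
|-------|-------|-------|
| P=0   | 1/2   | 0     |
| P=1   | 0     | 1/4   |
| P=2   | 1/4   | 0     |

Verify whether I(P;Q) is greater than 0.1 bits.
Marginal P(P) (row sums):
  P(P=0) = 1/2 + 0 = 1/2
  P(P=1) = 0 + 1/4 = 1/4
  P(P=2) = 1/4 + 0 = 1/4
Marginal P(Q) (column sums):
  P(Q=0) = 1/2 + 0 + 1/4 = 3/4
  P(Q=1) = 0 + 1/4 + 0 = 1/4

H(P) = -[(1/2)·log₂(1/2) + (1/4)·log₂(1/4) + (1/4)·log₂(1/4)]
  = 0.5000 + 0.5000 + 0.5000
  = 1.5000 bits
H(Q) = -[(3/4)·log₂(3/4) + (1/4)·log₂(1/4)]
  = 0.3113 + 0.5000
  = 0.8113 bits
H(P,Q) = -[(1/2)·log₂(1/2) + (1/4)·log₂(1/4) + (1/4)·log₂(1/4)]
  = 0.5000 + 0.5000 + 0.5000
  = 1.5000 bits

I(P;Q) = H(P) + H(Q) - H(P,Q)
  = 1.5000 + 0.8113 - 1.5000
  = 0.8113 bits

Yes. I(P;Q) = 0.8113 bits, which is > 0.1 bits.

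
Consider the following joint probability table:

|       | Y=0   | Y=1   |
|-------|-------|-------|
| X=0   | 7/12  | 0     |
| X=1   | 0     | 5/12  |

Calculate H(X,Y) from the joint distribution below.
H(X,Y) = -Σ P(X,Y) log₂ P(X,Y), summed over the non-zero cells:
H(X,Y) = -[(7/12)·log₂(7/12) + (5/12)·log₂(5/12)]
  = 0.4536 + 0.5263
  = 0.9799 bits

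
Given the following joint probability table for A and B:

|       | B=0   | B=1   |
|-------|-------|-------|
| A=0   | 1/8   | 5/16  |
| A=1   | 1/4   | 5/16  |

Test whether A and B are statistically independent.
Marginal P(A) (row sums):
  P(A=0) = 1/8 + 5/16 = 7/16
  P(A=1) = 1/4 + 5/16 = 9/16
Marginal P(B) (column sums):
  P(B=0) = 1/8 + 1/4 = 3/8
  P(B=1) = 5/16 + 5/16 = 5/8

A and B are independent iff P(A=i,B=j) = P(A=i)·P(B=j) for every cell.
  P(A=0)·P(B=0) = 7/16 × 3/8 = 21/128, but P(A=0,B=0) = 1/8 ✗

No, A and B are not independent. Quantitatively, I(A;B) > 0:

H(A) = -[(7/16)·log₂(7/16) + (9/16)·log₂(9/16)]
  = 0.5218 + 0.4669
  = 0.9887 bits
H(B) = -[(3/8)·log₂(3/8) + (5/8)·log₂(5/8)]
  = 0.5306 + 0.4238
  = 0.9544 bits
H(A,B) = -[(1/8)·log₂(1/8) + (5/16)·log₂(5/16) + (1/4)·log₂(1/4) + (5/16)·log₂(5/16)]
  = 0.3750 + 0.5244 + 0.5000 + 0.5244
  = 1.9238 bits
I(A;B) = H(A) + H(B) - H(A,B) = 0.9887 + 0.9544 - 1.9238 = 0.0193 bits > 0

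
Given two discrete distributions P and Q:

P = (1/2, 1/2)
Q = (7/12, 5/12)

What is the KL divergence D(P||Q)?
D(P||Q) = Σ P(i) log₂(P(i)/Q(i))
  i=0: (1/2) × log₂((1/2)/(7/12)) = (1/2) × log₂(6/7) = -0.1112
  i=1: (1/2) × log₂((1/2)/(5/12)) = (1/2) × log₂(6/5) = 0.1315
D(P||Q) = -0.1112 + 0.1315
  = 0.0203 bits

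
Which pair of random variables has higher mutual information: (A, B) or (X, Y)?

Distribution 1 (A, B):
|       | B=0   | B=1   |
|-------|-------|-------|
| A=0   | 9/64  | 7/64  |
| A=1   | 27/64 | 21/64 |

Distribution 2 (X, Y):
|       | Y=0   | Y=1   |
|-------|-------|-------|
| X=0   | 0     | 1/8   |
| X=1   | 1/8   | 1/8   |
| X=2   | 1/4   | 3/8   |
Distribution 1 (A, B):
Marginal P(A) (row sums):
  P(A=0) = 9/64 + 7/64 = 1/4
  P(A=1) = 27/64 + 21/64 = 3/4
Marginal P(B) (column sums):
  P(B=0) = 9/64 + 27/64 = 9/16
  P(B=1) = 7/64 + 21/64 = 7/16

H(A) = -[(1/4)·log₂(1/4) + (3/4)·log₂(3/4)]
  = 0.5000 + 0.3113
  = 0.8113 bits
H(B) = -[(9/16)·log₂(9/16) + (7/16)·log₂(7/16)]
  = 0.4669 + 0.5218
  = 0.9887 bits
H(A,B) = -[(9/64)·log₂(9/64) + (7/64)·log₂(7/64) + (27/64)·log₂(27/64) + (21/64)·log₂(21/64)]
  = 0.3980 + 0.3492 + 0.5253 + 0.5275
  = 1.8000 bits

I(A;B) = H(A) + H(B) - H(A,B)
  = 0.8113 + 0.9887 - 1.8000
  = 0.0000 bits

Distribution 2 (X, Y):
Marginal P(X) (row sums):
  P(X=0) = 0 + 1/8 = 1/8
  P(X=1) = 1/8 + 1/8 = 1/4
  P(X=2) = 1/4 + 3/8 = 5/8
Marginal P(Y) (column sums):
  P(Y=0) = 0 + 1/8 + 1/4 = 3/8
  P(Y=1) = 1/8 + 1/8 + 3/8 = 5/8

H(X) = -[(1/8)·log₂(1/8) + (1/4)·log₂(1/4) + (5/8)·log₂(5/8)]
  = 0.3750 + 0.5000 + 0.4238
  = 1.2988 bits
H(Y) = -[(3/8)·log₂(3/8) + (5/8)·log₂(5/8)]
  = 0.5306 + 0.4238
  = 0.9544 bits
H(X,Y) = -[(1/8)·log₂(1/8) + (1/8)·log₂(1/8) + (1/8)·log₂(1/8) + (1/4)·log₂(1/4) + (3/8)·log₂(3/8)]
  = 0.3750 + 0.3750 + 0.3750 + 0.5000 + 0.5306
  = 2.1556 bits

I(X;Y) = H(X) + H(Y) - H(X,Y)
  = 1.2988 + 0.9544 - 2.1556
  = 0.0976 bits

I(X;Y) = 0.0976 bits > I(A;B) = 0.0000 bits, so (X, Y) has the higher mutual information (stronger dependence).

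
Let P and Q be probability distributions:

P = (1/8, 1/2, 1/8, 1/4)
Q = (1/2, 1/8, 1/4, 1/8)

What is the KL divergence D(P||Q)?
D(P||Q) = Σ P(i) log₂(P(i)/Q(i))
  i=0: (1/8) × log₂((1/8)/(1/2)) = (1/8) × log₂(1/4) = -0.2500
  i=1: (1/2) × log₂((1/2)/(1/8)) = (1/2) × log₂(4) = 1.0000
  i=2: (1/8) × log₂((1/8)/(1/4)) = (1/8) × log₂(1/2) = -0.1250
  i=3: (1/4) × log₂((1/4)/(1/8)) = (1/4) × log₂(2) = 0.2500
D(P||Q) = -0.2500 + 1.0000 - 0.1250 + 0.2500
  = 0.8750 bits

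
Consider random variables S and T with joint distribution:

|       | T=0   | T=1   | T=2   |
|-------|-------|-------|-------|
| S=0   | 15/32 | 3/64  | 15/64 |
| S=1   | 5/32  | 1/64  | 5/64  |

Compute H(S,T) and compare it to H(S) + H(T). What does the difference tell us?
Marginal P(S) (row sums):
  P(S=0) = 15/32 + 3/64 + 15/64 = 3/4
  P(S=1) = 5/32 + 1/64 + 5/64 = 1/4
Marginal P(T) (column sums):
  P(T=0) = 15/32 + 5/32 = 5/8
  P(T=1) = 3/64 + 1/64 = 1/16
  P(T=2) = 15/64 + 5/64 = 5/16

H(S,T) = -[(15/32)·log₂(15/32) + (3/64)·log₂(3/64) + (15/64)·log₂(15/64) + (5/32)·log₂(5/32) + (1/64)·log₂(1/64) + (5/64)·log₂(5/64)]
  = 0.5124 + 0.2070 + 0.4906 + 0.4184 + 0.0938 + 0.2873
  = 2.0095 bits
H(S) = -[(3/4)·log₂(3/4) + (1/4)·log₂(1/4)]
  = 0.3113 + 0.5000
  = 0.8113 bits
H(T) = -[(5/8)·log₂(5/8) + (1/16)·log₂(1/16) + (5/16)·log₂(5/16)]
  = 0.4238 + 0.2500 + 0.5244
  = 1.1982 bits

H(S) + H(T) = 0.8113 + 1.1982 = 2.0095 bits
Difference: H(S) + H(T) - H(S,T) = 2.0095 - 2.0095 = 0.0000 bits = I(S;T)

The difference is the mutual information; it is 0 here, so S and T are independent (the joint entropy equals the sum of the marginal entropies).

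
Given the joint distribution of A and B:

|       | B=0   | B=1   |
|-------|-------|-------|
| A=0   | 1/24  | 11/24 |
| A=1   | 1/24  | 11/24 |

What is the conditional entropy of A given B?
Marginal P(B) (column sums):
  P(B=0) = 1/24 + 1/24 = 1/12
  P(B=1) = 11/24 + 11/24 = 11/12

H(A|B) = -Σ P(A,B)·log₂ P(A|B), where P(A|B) = P(A,B) / P(B)
  (A=0,B=0): P(A|B) = (1/24)/(1/12) = 1/2;  -(1/24)·log₂(1/2) = 0.0417
  (A=0,B=1): P(A|B) = (11/24)/(11/12) = 1/2;  -(11/24)·log₂(1/2) = 0.4583
  (A=1,B=0): P(A|B) = (1/24)/(1/12) = 1/2;  -(1/24)·log₂(1/2) = 0.0417
  (A=1,B=1): P(A|B) = (11/24)/(11/12) = 1/2;  -(11/24)·log₂(1/2) = 0.4583
H(A|B) = 0.0417 + 0.4583 + 0.0417 + 0.4583
  = 1.0000 bits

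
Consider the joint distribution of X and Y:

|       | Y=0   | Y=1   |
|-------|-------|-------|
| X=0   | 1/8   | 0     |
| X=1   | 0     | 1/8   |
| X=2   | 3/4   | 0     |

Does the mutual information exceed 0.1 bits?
Marginal P(X) (row sums):
  P(X=0) = 1/8 + 0 = 1/8
  P(X=1) = 0 + 1/8 = 1/8
  P(X=2) = 3/4 + 0 = 3/4
Marginal P(Y) (column sums):
  P(Y=0) = 1/8 + 0 + 3/4 = 7/8
  P(Y=1) = 0 + 1/8 + 0 = 1/8

H(X) = -[(1/8)·log₂(1/8) + (1/8)·log₂(1/8) + (3/4)·log₂(3/4)]
  = 0.3750 + 0.3750 + 0.3113
  = 1.0613 bits
H(Y) = -[(7/8)·log₂(7/8) + (1/8)·log₂(1/8)]
  = 0.1686 + 0.3750
  = 0.5436 bits
H(X,Y) = -[(1/8)·log₂(1/8) + (1/8)·log₂(1/8) + (3/4)·log₂(3/4)]
  = 0.3750 + 0.3750 + 0.3113
  = 1.0613 bits

I(X;Y) = H(X) + H(Y) - H(X,Y)
  = 1.0613 + 0.5436 - 1.0613
  = 0.5436 bits

Yes. I(X;Y) = 0.5436 bits, which is > 0.1 bits.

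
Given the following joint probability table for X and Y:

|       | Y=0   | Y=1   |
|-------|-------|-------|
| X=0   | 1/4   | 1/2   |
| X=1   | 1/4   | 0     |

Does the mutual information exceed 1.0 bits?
Marginal P(X) (row sums):
  P(X=0) = 1/4 + 1/2 = 3/4
  P(X=1) = 1/4 + 0 = 1/4
Marginal P(Y) (column sums):
  P(Y=0) = 1/4 + 1/4 = 1/2
  P(Y=1) = 1/2 + 0 = 1/2

H(X) = -[(3/4)·log₂(3/4) + (1/4)·log₂(1/4)]
  = 0.3113 + 0.5000
  = 0.8113 bits
H(Y) = -[(1/2)·log₂(1/2) + (1/2)·log₂(1/2)]
  = 0.5000 + 0.5000
  = 1.0000 bits
H(X,Y) = -[(1/4)·log₂(1/4) + (1/2)·log₂(1/2) + (1/4)·log₂(1/4)]
  = 0.5000 + 0.5000 + 0.5000
  = 1.5000 bits

I(X;Y) = H(X) + H(Y) - H(X,Y)
  = 0.8113 + 1.0000 - 1.5000
  = 0.3113 bits

No. I(X;Y) = 0.3113 bits, which is ≤ 1.0 bits.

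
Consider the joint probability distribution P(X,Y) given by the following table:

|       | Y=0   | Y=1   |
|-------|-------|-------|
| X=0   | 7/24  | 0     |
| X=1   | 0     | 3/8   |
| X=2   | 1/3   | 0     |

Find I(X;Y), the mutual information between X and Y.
Marginal P(X) (row sums):
  P(X=0) = 7/24 + 0 = 7/24
  P(X=1) = 0 + 3/8 = 3/8
  P(X=2) = 1/3 + 0 = 1/3
Marginal P(Y) (column sums):
  P(Y=0) = 7/24 + 0 + 1/3 = 5/8
  P(Y=1) = 0 + 3/8 + 0 = 3/8

H(X) = -[(7/24)·log₂(7/24) + (3/8)·log₂(3/8) + (1/3)·log₂(1/3)]
  = 0.5185 + 0.5306 + 0.5283
  = 1.5774 bits
H(Y) = -[(5/8)·log₂(5/8) + (3/8)·log₂(3/8)]
  = 0.4238 + 0.5306
  = 0.9544 bits
H(X,Y) = -[(7/24)·log₂(7/24) + (3/8)·log₂(3/8) + (1/3)·log₂(1/3)]
  = 0.5185 + 0.5306 + 0.5283
  = 1.5774 bits

I(X;Y) = H(X) + H(Y) - H(X,Y)
  = 1.5774 + 0.9544 - 1.5774
  = 0.9544 bits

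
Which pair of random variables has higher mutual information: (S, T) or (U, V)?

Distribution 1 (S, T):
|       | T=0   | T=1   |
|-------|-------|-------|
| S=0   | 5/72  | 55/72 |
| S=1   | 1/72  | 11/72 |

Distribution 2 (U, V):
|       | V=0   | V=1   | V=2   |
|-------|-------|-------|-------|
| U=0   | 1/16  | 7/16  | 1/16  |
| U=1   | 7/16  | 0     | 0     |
Distribution 1 (S, T):
Marginal P(S) (row sums):
  P(S=0) = 5/72 + 55/72 = 5/6
  P(S=1) = 1/72 + 11/72 = 1/6
Marginal P(T) (column sums):
  P(T=0) = 5/72 + 1/72 = 1/12
  P(T=1) = 55/72 + 11/72 = 11/12

H(S) = -[(5/6)·log₂(5/6) + (1/6)·log₂(1/6)]
  = 0.2192 + 0.4308
  = 0.6500 bits
H(T) = -[(1/12)·log₂(1/12) + (11/12)·log₂(11/12)]
  = 0.2987 + 0.1151
  = 0.4138 bits
H(S,T) = -[(5/72)·log₂(5/72) + (55/72)·log₂(55/72) + (1/72)·log₂(1/72) + (11/72)·log₂(11/72)]
  = 0.2672 + 0.2968 + 0.0857 + 0.4141
  = 1.0638 bits

I(S;T) = H(S) + H(T) - H(S,T)
  = 0.6500 + 0.4138 - 1.0638
  = 0.0000 bits

Distribution 2 (U, V):
Marginal P(U) (row sums):
  P(U=0) = 1/16 + 7/16 + 1/16 = 9/16
  P(U=1) = 7/16 + 0 + 0 = 7/16
Marginal P(V) (column sums):
  P(V=0) = 1/16 + 7/16 = 1/2
  P(V=1) = 7/16 + 0 = 7/16
  P(V=2) = 1/16 + 0 = 1/16

H(U) = -[(9/16)·log₂(9/16) + (7/16)·log₂(7/16)]
  = 0.4669 + 0.5218
  = 0.9887 bits
H(V) = -[(1/2)·log₂(1/2) + (7/16)·log₂(7/16) + (1/16)·log₂(1/16)]
  = 0.5000 + 0.5218 + 0.2500
  = 1.2718 bits
H(U,V) = -[(1/16)·log₂(1/16) + (7/16)·log₂(7/16) + (1/16)·log₂(1/16) + (7/16)·log₂(7/16)]
  = 0.2500 + 0.5218 + 0.2500 + 0.5218
  = 1.5436 bits

I(U;V) = H(U) + H(V) - H(U,V)
  = 0.9887 + 1.2718 - 1.5436
  = 0.7169 bits

I(U;V) = 0.7169 bits > I(S;T) = 0.0000 bits, so (U, V) has the higher mutual information (stronger dependence).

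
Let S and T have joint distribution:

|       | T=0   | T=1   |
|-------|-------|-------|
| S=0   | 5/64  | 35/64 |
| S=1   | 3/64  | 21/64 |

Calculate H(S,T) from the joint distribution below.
H(S,T) = -Σ P(S,T) log₂ P(S,T), summed over the non-zero cells:
H(S,T) = -[(5/64)·log₂(5/64) + (35/64)·log₂(35/64) + (3/64)·log₂(3/64) + (21/64)·log₂(21/64)]
  = 0.2873 + 0.4762 + 0.2070 + 0.5275
  = 1.4980 bits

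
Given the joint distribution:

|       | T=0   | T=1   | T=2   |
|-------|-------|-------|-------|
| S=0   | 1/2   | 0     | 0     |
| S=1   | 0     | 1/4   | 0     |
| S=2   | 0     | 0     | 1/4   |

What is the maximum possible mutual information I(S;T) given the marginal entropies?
The upper bound on mutual information is I(S;T) ≤ min(H(S), H(T)).

Marginal P(S) (row sums):
  P(S=0) = 1/2 + 0 + 0 = 1/2
  P(S=1) = 0 + 1/4 + 0 = 1/4
  P(S=2) = 0 + 0 + 1/4 = 1/4
Marginal P(T) (column sums):
  P(T=0) = 1/2 + 0 + 0 = 1/2
  P(T=1) = 0 + 1/4 + 0 = 1/4
  P(T=2) = 0 + 0 + 1/4 = 1/4

H(S) = -[(1/2)·log₂(1/2) + (1/4)·log₂(1/4) + (1/4)·log₂(1/4)]
  = 0.5000 + 0.5000 + 0.5000
  = 1.5000 bits
H(T) = -[(1/2)·log₂(1/2) + (1/4)·log₂(1/4) + (1/4)·log₂(1/4)]
  = 0.5000 + 0.5000 + 0.5000
  = 1.5000 bits

Maximum possible I(S;T) = min(1.5000, 1.5000) = 1.5000 bits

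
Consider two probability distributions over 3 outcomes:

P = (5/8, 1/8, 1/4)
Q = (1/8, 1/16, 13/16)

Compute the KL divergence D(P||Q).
D(P||Q) = Σ P(i) log₂(P(i)/Q(i))
  i=0: (5/8) × log₂((5/8)/(1/8)) = (5/8) × log₂(5) = 1.4512
  i=1: (1/8) × log₂((1/8)/(1/16)) = (1/8) × log₂(2) = 0.1250
  i=2: (1/4) × log₂((1/4)/(13/16)) = (1/4) × log₂(4/13) = -0.4251
D(P||Q) = 1.4512 + 0.1250 - 0.4251
  = 1.1511 bits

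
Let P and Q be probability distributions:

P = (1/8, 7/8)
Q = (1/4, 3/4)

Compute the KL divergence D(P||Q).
D(P||Q) = Σ P(i) log₂(P(i)/Q(i))
  i=0: (1/8) × log₂((1/8)/(1/4)) = (1/8) × log₂(1/2) = -0.1250
  i=1: (7/8) × log₂((7/8)/(3/4)) = (7/8) × log₂(7/6) = 0.1946
D(P||Q) = -0.1250 + 0.1946
  = 0.0696 bits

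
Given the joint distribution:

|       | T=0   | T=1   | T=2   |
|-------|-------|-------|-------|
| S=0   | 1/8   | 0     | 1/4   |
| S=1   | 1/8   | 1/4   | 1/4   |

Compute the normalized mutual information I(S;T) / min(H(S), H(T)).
Marginal P(S) (row sums):
  P(S=0) = 1/8 + 0 + 1/4 = 3/8
  P(S=1) = 1/8 + 1/4 + 1/4 = 5/8
Marginal P(T) (column sums):
  P(T=0) = 1/8 + 1/8 = 1/4
  P(T=1) = 0 + 1/4 = 1/4
  P(T=2) = 1/4 + 1/4 = 1/2

H(S) = -[(3/8)·log₂(3/8) + (5/8)·log₂(5/8)]
  = 0.5306 + 0.4238
  = 0.9544 bits
H(T) = -[(1/4)·log₂(1/4) + (1/4)·log₂(1/4) + (1/2)·log₂(1/2)]
  = 0.5000 + 0.5000 + 0.5000
  = 1.5000 bits
H(S,T) = -[(1/8)·log₂(1/8) + (1/4)·log₂(1/4) + (1/8)·log₂(1/8) + (1/4)·log₂(1/4) + (1/4)·log₂(1/4)]
  = 0.3750 + 0.5000 + 0.3750 + 0.5000 + 0.5000
  = 2.2500 bits

I(S;T) = H(S) + H(T) - H(S,T)
  = 0.9544 + 1.5000 - 2.2500
  = 0.2044 bits

min(H(S), H(T)) = min(0.9544, 1.5000) = 0.9544 bits
Normalized MI = 0.2044 / 0.9544 = 0.2142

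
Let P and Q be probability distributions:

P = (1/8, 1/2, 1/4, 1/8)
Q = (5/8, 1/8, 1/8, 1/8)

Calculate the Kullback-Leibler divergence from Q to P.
D(P||Q) = Σ P(i) log₂(P(i)/Q(i))
  i=0: (1/8) × log₂((1/8)/(5/8)) = (1/8) × log₂(1/5) = -0.2902
  i=1: (1/2) × log₂((1/2)/(1/8)) = (1/2) × log₂(4) = 1.0000
  i=2: (1/4) × log₂((1/4)/(1/8)) = (1/4) × log₂(2) = 0.2500
  i=3: (1/8) × log₂((1/8)/(1/8)) = (1/8) × log₂(1) = 0.0000
D(P||Q) = -0.2902 + 1.0000 + 0.2500 + 0.0000
  = 0.9598 bits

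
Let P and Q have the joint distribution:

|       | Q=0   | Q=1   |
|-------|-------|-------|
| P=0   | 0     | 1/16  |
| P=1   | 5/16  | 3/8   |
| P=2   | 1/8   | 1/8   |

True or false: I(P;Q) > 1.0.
Marginal P(P) (row sums):
  P(P=0) = 0 + 1/16 = 1/16
  P(P=1) = 5/16 + 3/8 = 11/16
  P(P=2) = 1/8 + 1/8 = 1/4
Marginal P(Q) (column sums):
  P(Q=0) = 0 + 5/16 + 1/8 = 7/16
  P(Q=1) = 1/16 + 3/8 + 1/8 = 9/16

H(P) = -[(1/16)·log₂(1/16) + (11/16)·log₂(11/16) + (1/4)·log₂(1/4)]
  = 0.2500 + 0.3716 + 0.5000
  = 1.1216 bits
H(Q) = -[(7/16)·log₂(7/16) + (9/16)·log₂(9/16)]
  = 0.5218 + 0.4669
  = 0.9887 bits
H(P,Q) = -[(1/16)·log₂(1/16) + (5/16)·log₂(5/16) + (3/8)·log₂(3/8) + (1/8)·log₂(1/8) + (1/8)·log₂(1/8)]
  = 0.2500 + 0.5244 + 0.5306 + 0.3750 + 0.3750
  = 2.0550 bits

I(P;Q) = H(P) + H(Q) - H(P,Q)
  = 1.1216 + 0.9887 - 2.0550
  = 0.0553 bits

False. I(P;Q) = 0.0553 bits, which is ≤ 1.0 bits.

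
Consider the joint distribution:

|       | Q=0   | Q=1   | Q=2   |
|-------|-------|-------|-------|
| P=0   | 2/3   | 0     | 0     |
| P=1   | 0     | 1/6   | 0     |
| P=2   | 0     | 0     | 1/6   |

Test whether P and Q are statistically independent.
Marginal P(P) (row sums):
  P(P=0) = 2/3 + 0 + 0 = 2/3
  P(P=1) = 0 + 1/6 + 0 = 1/6
  P(P=2) = 0 + 0 + 1/6 = 1/6
Marginal P(Q) (column sums):
  P(Q=0) = 2/3 + 0 + 0 = 2/3
  P(Q=1) = 0 + 1/6 + 0 = 1/6
  P(Q=2) = 0 + 0 + 1/6 = 1/6

P and Q are independent iff P(P=i,Q=j) = P(P=i)·P(Q=j) for every cell.
  P(P=0)·P(Q=0) = 2/3 × 2/3 = 4/9, but P(P=0,Q=0) = 2/3 ✗

No, P and Q are not independent. Quantitatively, I(P;Q) > 0:

H(P) = -[(2/3)·log₂(2/3) + (1/6)·log₂(1/6) + (1/6)·log₂(1/6)]
  = 0.3900 + 0.4308 + 0.4308
  = 1.2516 bits
H(Q) = -[(2/3)·log₂(2/3) + (1/6)·log₂(1/6) + (1/6)·log₂(1/6)]
  = 0.3900 + 0.4308 + 0.4308
  = 1.2516 bits
H(P,Q) = -[(2/3)·log₂(2/3) + (1/6)·log₂(1/6) + (1/6)·log₂(1/6)]
  = 0.3900 + 0.4308 + 0.4308
  = 1.2516 bits
I(P;Q) = H(P) + H(Q) - H(P,Q) = 1.2516 + 1.2516 - 1.2516 = 1.2516 bits > 0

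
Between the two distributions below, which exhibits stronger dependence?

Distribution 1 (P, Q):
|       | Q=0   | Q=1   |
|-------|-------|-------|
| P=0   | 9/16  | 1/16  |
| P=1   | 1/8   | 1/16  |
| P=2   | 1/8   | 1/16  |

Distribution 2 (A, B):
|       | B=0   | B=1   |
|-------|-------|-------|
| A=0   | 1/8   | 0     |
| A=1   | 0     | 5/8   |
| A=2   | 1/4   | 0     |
Distribution 1 (P, Q):
Marginal P(P) (row sums):
  P(P=0) = 9/16 + 1/16 = 5/8
  P(P=1) = 1/8 + 1/16 = 3/16
  P(P=2) = 1/8 + 1/16 = 3/16
Marginal P(Q) (column sums):
  P(Q=0) = 9/16 + 1/8 + 1/8 = 13/16
  P(Q=1) = 1/16 + 1/16 + 1/16 = 3/16

H(P) = -[(5/8)·log₂(5/8) + (3/16)·log₂(3/16) + (3/16)·log₂(3/16)]
  = 0.4238 + 0.4528 + 0.4528
  = 1.3294 bits
H(Q) = -[(13/16)·log₂(13/16) + (3/16)·log₂(3/16)]
  = 0.2434 + 0.4528
  = 0.6962 bits
H(P,Q) = -[(9/16)·log₂(9/16) + (1/16)·log₂(1/16) + (1/8)·log₂(1/8) + (1/16)·log₂(1/16) + (1/8)·log₂(1/8) + (1/16)·log₂(1/16)]
  = 0.4669 + 0.2500 + 0.3750 + 0.2500 + 0.3750 + 0.2500
  = 1.9669 bits

I(P;Q) = H(P) + H(Q) - H(P,Q)
  = 1.3294 + 0.6962 - 1.9669
  = 0.0587 bits

Distribution 2 (A, B):
Marginal P(A) (row sums):
  P(A=0) = 1/8 + 0 = 1/8
  P(A=1) = 0 + 5/8 = 5/8
  P(A=2) = 1/4 + 0 = 1/4
Marginal P(B) (column sums):
  P(B=0) = 1/8 + 0 + 1/4 = 3/8
  P(B=1) = 0 + 5/8 + 0 = 5/8

H(A) = -[(1/8)·log₂(1/8) + (5/8)·log₂(5/8) + (1/4)·log₂(1/4)]
  = 0.3750 + 0.4238 + 0.5000
  = 1.2988 bits
H(B) = -[(3/8)·log₂(3/8) + (5/8)·log₂(5/8)]
  = 0.5306 + 0.4238
  = 0.9544 bits
H(A,B) = -[(1/8)·log₂(1/8) + (5/8)·log₂(5/8) + (1/4)·log₂(1/4)]
  = 0.3750 + 0.4238 + 0.5000
  = 1.2988 bits

I(A;B) = H(A) + H(B) - H(A,B)
  = 1.2988 + 0.9544 - 1.2988
  = 0.9544 bits

I(A;B) = 0.9544 bits > I(P;Q) = 0.0587 bits, so (A, B) has the higher mutual information (stronger dependence).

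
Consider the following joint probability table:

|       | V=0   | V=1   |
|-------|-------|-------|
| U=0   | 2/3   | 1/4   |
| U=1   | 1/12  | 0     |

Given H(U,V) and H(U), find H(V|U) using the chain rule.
From the chain rule: H(U,V) = H(U) + H(V|U)
Therefore: H(V|U) = H(U,V) - H(U)

H(U,V) = -[(2/3)·log₂(2/3) + (1/4)·log₂(1/4) + (1/12)·log₂(1/12)]
  = 0.3900 + 0.5000 + 0.2987
  = 1.1887 bits
Marginal P(U) (row sums):
  P(U=0) = 2/3 + 1/4 = 11/12
  P(U=1) = 1/12 + 0 = 1/12
H(U) = -[(11/12)·log₂(11/12) + (1/12)·log₂(1/12)]
  = 0.1151 + 0.2987
  = 0.4138 bits

H(V|U) = 1.1887 - 0.4138 = 0.7749 bits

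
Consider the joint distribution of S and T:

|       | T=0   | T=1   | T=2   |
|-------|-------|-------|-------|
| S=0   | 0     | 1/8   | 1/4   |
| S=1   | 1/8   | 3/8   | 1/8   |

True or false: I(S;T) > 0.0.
Marginal P(S) (row sums):
  P(S=0) = 0 + 1/8 + 1/4 = 3/8
  P(S=1) = 1/8 + 3/8 + 1/8 = 5/8
Marginal P(T) (column sums):
  P(T=0) = 0 + 1/8 = 1/8
  P(T=1) = 1/8 + 3/8 = 1/2
  P(T=2) = 1/4 + 1/8 = 3/8

H(S) = -[(3/8)·log₂(3/8) + (5/8)·log₂(5/8)]
  = 0.5306 + 0.4238
  = 0.9544 bits
H(T) = -[(1/8)·log₂(1/8) + (1/2)·log₂(1/2) + (3/8)·log₂(3/8)]
  = 0.3750 + 0.5000 + 0.5306
  = 1.4056 bits
H(S,T) = -[(1/8)·log₂(1/8) + (1/4)·log₂(1/4) + (1/8)·log₂(1/8) + (3/8)·log₂(3/8) + (1/8)·log₂(1/8)]
  = 0.3750 + 0.5000 + 0.3750 + 0.5306 + 0.3750
  = 2.1556 bits

I(S;T) = H(S) + H(T) - H(S,T)
  = 0.9544 + 1.4056 - 2.1556
  = 0.2044 bits

True. I(S;T) = 0.2044 bits, which is > 0.0 bits.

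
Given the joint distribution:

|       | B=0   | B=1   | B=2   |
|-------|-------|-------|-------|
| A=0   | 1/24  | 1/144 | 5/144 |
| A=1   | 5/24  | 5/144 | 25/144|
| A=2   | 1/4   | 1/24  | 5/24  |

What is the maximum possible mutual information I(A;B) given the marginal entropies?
The upper bound on mutual information is I(A;B) ≤ min(H(A), H(B)).

Marginal P(A) (row sums):
  P(A=0) = 1/24 + 1/144 + 5/144 = 1/12
  P(A=1) = 5/24 + 5/144 + 25/144 = 5/12
  P(A=2) = 1/4 + 1/24 + 5/24 = 1/2
Marginal P(B) (column sums):
  P(B=0) = 1/24 + 5/24 + 1/4 = 1/2
  P(B=1) = 1/144 + 5/144 + 1/24 = 1/12
  P(B=2) = 5/144 + 25/144 + 5/24 = 5/12

H(A) = -[(1/12)·log₂(1/12) + (5/12)·log₂(5/12) + (1/2)·log₂(1/2)]
  = 0.2987 + 0.5263 + 0.5000
  = 1.3250 bits
H(B) = -[(1/2)·log₂(1/2) + (1/12)·log₂(1/12) + (5/12)·log₂(5/12)]
  = 0.5000 + 0.2987 + 0.5263
  = 1.3250 bits

Maximum possible I(A;B) = min(1.3250, 1.3250) = 1.3250 bits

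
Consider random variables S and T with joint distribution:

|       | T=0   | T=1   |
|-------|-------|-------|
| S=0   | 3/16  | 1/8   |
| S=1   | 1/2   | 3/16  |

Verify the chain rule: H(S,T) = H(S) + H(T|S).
Left side:
H(S,T) = -[(3/16)·log₂(3/16) + (1/8)·log₂(1/8) + (1/2)·log₂(1/2) + (3/16)·log₂(3/16)]
  = 0.4528 + 0.3750 + 0.5000 + 0.4528
  = 1.7806 bits

Right side:
Marginal P(S) (row sums):
  P(S=0) = 3/16 + 1/8 = 5/16
  P(S=1) = 1/2 + 3/16 = 11/16
H(S) = -[(5/16)·log₂(5/16) + (11/16)·log₂(11/16)]
  = 0.5244 + 0.3716
  = 0.8960 bits
H(T|S) = -Σ P(S,T)·log₂ P(T|S), where P(T|S) = P(S,T) / P(S)
  (S=0,T=0): P(T|S) = (3/16)/(5/16) = 3/5;  -(3/16)·log₂(3/5) = 0.1382
  (S=0,T=1): P(T|S) = (1/8)/(5/16) = 2/5;  -(1/8)·log₂(2/5) = 0.1652
  (S=1,T=0): P(T|S) = (1/2)/(11/16) = 8/11;  -(1/2)·log₂(8/11) = 0.2297
  (S=1,T=1): P(T|S) = (3/16)/(11/16) = 3/11;  -(3/16)·log₂(3/11) = 0.3515
H(T|S) = 0.1382 + 0.1652 + 0.2297 + 0.3515
  = 0.8846 bits
H(S) + H(T|S) = 0.8960 + 0.8846 = 1.7806 bits

Both sides equal 1.7806 bits, so the chain rule holds ✓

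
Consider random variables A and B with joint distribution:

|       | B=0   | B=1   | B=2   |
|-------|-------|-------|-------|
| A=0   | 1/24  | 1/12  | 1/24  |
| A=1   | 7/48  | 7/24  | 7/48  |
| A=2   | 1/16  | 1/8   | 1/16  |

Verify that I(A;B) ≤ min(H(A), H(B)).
Marginal P(A) (row sums):
  P(A=0) = 1/24 + 1/12 + 1/24 = 1/6
  P(A=1) = 7/48 + 7/24 + 7/48 = 7/12
  P(A=2) = 1/16 + 1/8 + 1/16 = 1/4
Marginal P(B) (column sums):
  P(B=0) = 1/24 + 7/48 + 1/16 = 1/4
  P(B=1) = 1/12 + 7/24 + 1/8 = 1/2
  P(B=2) = 1/24 + 7/48 + 1/16 = 1/4

H(A) = -[(1/6)·log₂(1/6) + (7/12)·log₂(7/12) + (1/4)·log₂(1/4)]
  = 0.4308 + 0.4536 + 0.5000
  = 1.3844 bits
H(B) = -[(1/4)·log₂(1/4) + (1/2)·log₂(1/2) + (1/4)·log₂(1/4)]
  = 0.5000 + 0.5000 + 0.5000
  = 1.5000 bits
H(A,B) = -[(1/24)·log₂(1/24) + (1/12)·log₂(1/12) + (1/24)·log₂(1/24) + (7/48)·log₂(7/48) + (7/24)·log₂(7/24) + (7/48)·log₂(7/48) + (1/16)·log₂(1/16) + (1/8)·log₂(1/8) + (1/16)·log₂(1/16)]
  = 0.1910 + 0.2987 + 0.1910 + 0.4051 + 0.5185 + 0.4051 + 0.2500 + 0.3750 + 0.2500
  = 2.8844 bits

I(A;B) = H(A) + H(B) - H(A,B)
  = 1.3844 + 1.5000 - 2.8844
  = 0.0000 bits

min(H(A), H(B)) = min(1.3844, 1.5000) = 1.3844 bits
Since 0.0000 ≤ 1.3844, the bound is satisfied ✓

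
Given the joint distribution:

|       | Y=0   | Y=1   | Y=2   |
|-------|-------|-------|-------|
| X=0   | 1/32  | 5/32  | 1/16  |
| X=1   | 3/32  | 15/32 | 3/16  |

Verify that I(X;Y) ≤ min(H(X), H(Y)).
Marginal P(X) (row sums):
  P(X=0) = 1/32 + 5/32 + 1/16 = 1/4
  P(X=1) = 3/32 + 15/32 + 3/16 = 3/4
Marginal P(Y) (column sums):
  P(Y=0) = 1/32 + 3/32 = 1/8
  P(Y=1) = 5/32 + 15/32 = 5/8
  P(Y=2) = 1/16 + 3/16 = 1/4

H(X) = -[(1/4)·log₂(1/4) + (3/4)·log₂(3/4)]
  = 0.5000 + 0.3113
  = 0.8113 bits
H(Y) = -[(1/8)·log₂(1/8) + (5/8)·log₂(5/8) + (1/4)·log₂(1/4)]
  = 0.3750 + 0.4238 + 0.5000
  = 1.2988 bits
H(X,Y) = -[(1/32)·log₂(1/32) + (5/32)·log₂(5/32) + (1/16)·log₂(1/16) + (3/32)·log₂(3/32) + (15/32)·log₂(15/32) + (3/16)·log₂(3/16)]
  = 0.1563 + 0.4184 + 0.2500 + 0.3202 + 0.5124 + 0.4528
  = 2.1101 bits

I(X;Y) = H(X) + H(Y) - H(X,Y)
  = 0.8113 + 1.2988 - 2.1101
  = 0.0000 bits

min(H(X), H(Y)) = min(0.8113, 1.2988) = 0.8113 bits
Since 0.0000 ≤ 0.8113, the bound is satisfied ✓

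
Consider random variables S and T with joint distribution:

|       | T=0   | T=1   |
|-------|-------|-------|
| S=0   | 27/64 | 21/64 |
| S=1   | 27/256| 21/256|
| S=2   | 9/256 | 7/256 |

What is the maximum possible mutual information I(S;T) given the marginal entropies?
The upper bound on mutual information is I(S;T) ≤ min(H(S), H(T)).

Marginal P(S) (row sums):
  P(S=0) = 27/64 + 21/64 = 3/4
  P(S=1) = 27/256 + 21/256 = 3/16
  P(S=2) = 9/256 + 7/256 = 1/16
Marginal P(T) (column sums):
  P(T=0) = 27/64 + 27/256 + 9/256 = 9/16
  P(T=1) = 21/64 + 21/256 + 7/256 = 7/16

H(S) = -[(3/4)·log₂(3/4) + (3/16)·log₂(3/16) + (1/16)·log₂(1/16)]
  = 0.3113 + 0.4528 + 0.2500
  = 1.0141 bits
H(T) = -[(9/16)·log₂(9/16) + (7/16)·log₂(7/16)]
  = 0.4669 + 0.5218
  = 0.9887 bits

Maximum possible I(S;T) = min(1.0141, 0.9887) = 0.9887 bits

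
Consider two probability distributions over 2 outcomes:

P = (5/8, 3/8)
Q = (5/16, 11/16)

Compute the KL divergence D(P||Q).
D(P||Q) = Σ P(i) log₂(P(i)/Q(i))
  i=0: (5/8) × log₂((5/8)/(5/16)) = (5/8) × log₂(2) = 0.6250
  i=1: (3/8) × log₂((3/8)/(11/16)) = (3/8) × log₂(6/11) = -0.3279
D(P||Q) = 0.6250 - 0.3279
  = 0.2971 bits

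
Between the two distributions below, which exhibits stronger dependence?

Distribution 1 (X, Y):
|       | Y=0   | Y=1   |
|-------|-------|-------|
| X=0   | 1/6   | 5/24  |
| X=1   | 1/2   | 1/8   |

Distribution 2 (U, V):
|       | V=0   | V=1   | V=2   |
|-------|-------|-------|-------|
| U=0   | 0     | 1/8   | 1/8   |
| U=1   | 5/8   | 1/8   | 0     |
Distribution 1 (X, Y):
Marginal P(X) (row sums):
  P(X=0) = 1/6 + 5/24 = 3/8
  P(X=1) = 1/2 + 1/8 = 5/8
Marginal P(Y) (column sums):
  P(Y=0) = 1/6 + 1/2 = 2/3
  P(Y=1) = 5/24 + 1/8 = 1/3

H(X) = -[(3/8)·log₂(3/8) + (5/8)·log₂(5/8)]
  = 0.5306 + 0.4238
  = 0.9544 bits
H(Y) = -[(2/3)·log₂(2/3) + (1/3)·log₂(1/3)]
  = 0.3900 + 0.5283
  = 0.9183 bits
H(X,Y) = -[(1/6)·log₂(1/6) + (5/24)·log₂(5/24) + (1/2)·log₂(1/2) + (1/8)·log₂(1/8)]
  = 0.4308 + 0.4715 + 0.5000 + 0.3750
  = 1.7773 bits

I(X;Y) = H(X) + H(Y) - H(X,Y)
  = 0.9544 + 0.9183 - 1.7773
  = 0.0954 bits

Distribution 2 (U, V):
Marginal P(U) (row sums):
  P(U=0) = 0 + 1/8 + 1/8 = 1/4
  P(U=1) = 5/8 + 1/8 + 0 = 3/4
Marginal P(V) (column sums):
  P(V=0) = 0 + 5/8 = 5/8
  P(V=1) = 1/8 + 1/8 = 1/4
  P(V=2) = 1/8 + 0 = 1/8

H(U) = -[(1/4)·log₂(1/4) + (3/4)·log₂(3/4)]
  = 0.5000 + 0.3113
  = 0.8113 bits
H(V) = -[(5/8)·log₂(5/8) + (1/4)·log₂(1/4) + (1/8)·log₂(1/8)]
  = 0.4238 + 0.5000 + 0.3750
  = 1.2988 bits
H(U,V) = -[(1/8)·log₂(1/8) + (1/8)·log₂(1/8) + (5/8)·log₂(5/8) + (1/8)·log₂(1/8)]
  = 0.3750 + 0.3750 + 0.4238 + 0.3750
  = 1.5488 bits

I(U;V) = H(U) + H(V) - H(U,V)
  = 0.8113 + 1.2988 - 1.5488
  = 0.5613 bits

I(U;V) = 0.5613 bits > I(X;Y) = 0.0954 bits, so (U, V) has the higher mutual information (stronger dependence).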